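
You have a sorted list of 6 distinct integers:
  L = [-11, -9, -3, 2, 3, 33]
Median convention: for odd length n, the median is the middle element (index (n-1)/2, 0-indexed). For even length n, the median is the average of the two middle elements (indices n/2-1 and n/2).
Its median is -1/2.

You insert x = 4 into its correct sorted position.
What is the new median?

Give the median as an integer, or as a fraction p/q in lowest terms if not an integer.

Answer: 2

Derivation:
Old list (sorted, length 6): [-11, -9, -3, 2, 3, 33]
Old median = -1/2
Insert x = 4
Old length even (6). Middle pair: indices 2,3 = -3,2.
New length odd (7). New median = single middle element.
x = 4: 5 elements are < x, 1 elements are > x.
New sorted list: [-11, -9, -3, 2, 3, 4, 33]
New median = 2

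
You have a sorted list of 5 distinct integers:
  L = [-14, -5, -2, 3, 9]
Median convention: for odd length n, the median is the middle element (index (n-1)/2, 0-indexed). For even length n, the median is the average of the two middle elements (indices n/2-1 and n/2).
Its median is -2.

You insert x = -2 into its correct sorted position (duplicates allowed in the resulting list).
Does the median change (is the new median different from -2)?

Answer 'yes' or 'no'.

Answer: no

Derivation:
Old median = -2
Insert x = -2
New median = -2
Changed? no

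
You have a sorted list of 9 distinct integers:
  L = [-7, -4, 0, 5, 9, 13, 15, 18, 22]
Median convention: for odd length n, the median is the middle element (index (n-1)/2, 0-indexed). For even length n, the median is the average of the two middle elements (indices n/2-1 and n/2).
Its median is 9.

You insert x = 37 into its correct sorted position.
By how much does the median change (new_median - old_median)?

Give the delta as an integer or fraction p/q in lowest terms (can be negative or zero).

Old median = 9
After inserting x = 37: new sorted = [-7, -4, 0, 5, 9, 13, 15, 18, 22, 37]
New median = 11
Delta = 11 - 9 = 2

Answer: 2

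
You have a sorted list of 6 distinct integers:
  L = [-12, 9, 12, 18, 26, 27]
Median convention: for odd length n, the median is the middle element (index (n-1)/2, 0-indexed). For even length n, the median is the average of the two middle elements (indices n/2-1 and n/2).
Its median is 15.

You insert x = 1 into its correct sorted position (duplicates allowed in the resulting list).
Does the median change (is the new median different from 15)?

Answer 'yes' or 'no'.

Old median = 15
Insert x = 1
New median = 12
Changed? yes

Answer: yes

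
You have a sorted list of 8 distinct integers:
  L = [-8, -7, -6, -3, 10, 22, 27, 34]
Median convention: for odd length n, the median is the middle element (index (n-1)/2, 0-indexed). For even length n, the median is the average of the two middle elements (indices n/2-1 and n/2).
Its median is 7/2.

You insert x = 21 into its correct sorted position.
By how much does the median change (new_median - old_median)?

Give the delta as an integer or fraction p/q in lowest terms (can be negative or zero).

Old median = 7/2
After inserting x = 21: new sorted = [-8, -7, -6, -3, 10, 21, 22, 27, 34]
New median = 10
Delta = 10 - 7/2 = 13/2

Answer: 13/2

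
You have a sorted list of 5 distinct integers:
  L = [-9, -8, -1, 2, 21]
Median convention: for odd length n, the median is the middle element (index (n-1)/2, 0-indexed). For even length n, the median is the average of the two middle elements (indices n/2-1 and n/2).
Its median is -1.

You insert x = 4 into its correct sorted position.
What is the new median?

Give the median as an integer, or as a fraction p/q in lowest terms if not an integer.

Answer: 1/2

Derivation:
Old list (sorted, length 5): [-9, -8, -1, 2, 21]
Old median = -1
Insert x = 4
Old length odd (5). Middle was index 2 = -1.
New length even (6). New median = avg of two middle elements.
x = 4: 4 elements are < x, 1 elements are > x.
New sorted list: [-9, -8, -1, 2, 4, 21]
New median = 1/2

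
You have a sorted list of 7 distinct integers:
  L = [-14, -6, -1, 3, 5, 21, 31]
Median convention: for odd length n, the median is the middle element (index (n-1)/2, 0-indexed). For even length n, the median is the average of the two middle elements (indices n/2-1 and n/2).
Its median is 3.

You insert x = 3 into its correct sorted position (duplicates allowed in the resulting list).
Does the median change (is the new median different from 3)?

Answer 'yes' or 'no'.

Answer: no

Derivation:
Old median = 3
Insert x = 3
New median = 3
Changed? no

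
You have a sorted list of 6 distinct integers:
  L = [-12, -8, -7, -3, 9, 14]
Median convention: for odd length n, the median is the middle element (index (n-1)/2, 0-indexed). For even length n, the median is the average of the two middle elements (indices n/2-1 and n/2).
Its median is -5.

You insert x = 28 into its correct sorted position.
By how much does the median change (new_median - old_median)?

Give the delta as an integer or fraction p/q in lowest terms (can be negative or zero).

Old median = -5
After inserting x = 28: new sorted = [-12, -8, -7, -3, 9, 14, 28]
New median = -3
Delta = -3 - -5 = 2

Answer: 2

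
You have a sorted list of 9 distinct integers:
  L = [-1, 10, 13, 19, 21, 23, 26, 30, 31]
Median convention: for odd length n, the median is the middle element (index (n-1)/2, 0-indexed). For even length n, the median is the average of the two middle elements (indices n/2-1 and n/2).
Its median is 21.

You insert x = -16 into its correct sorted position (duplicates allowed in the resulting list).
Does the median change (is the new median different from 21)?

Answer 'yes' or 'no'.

Answer: yes

Derivation:
Old median = 21
Insert x = -16
New median = 20
Changed? yes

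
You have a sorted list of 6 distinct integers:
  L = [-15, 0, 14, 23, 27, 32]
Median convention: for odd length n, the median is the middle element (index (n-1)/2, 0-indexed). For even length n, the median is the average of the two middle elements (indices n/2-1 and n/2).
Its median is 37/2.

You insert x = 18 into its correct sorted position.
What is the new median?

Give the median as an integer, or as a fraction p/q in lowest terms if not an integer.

Old list (sorted, length 6): [-15, 0, 14, 23, 27, 32]
Old median = 37/2
Insert x = 18
Old length even (6). Middle pair: indices 2,3 = 14,23.
New length odd (7). New median = single middle element.
x = 18: 3 elements are < x, 3 elements are > x.
New sorted list: [-15, 0, 14, 18, 23, 27, 32]
New median = 18

Answer: 18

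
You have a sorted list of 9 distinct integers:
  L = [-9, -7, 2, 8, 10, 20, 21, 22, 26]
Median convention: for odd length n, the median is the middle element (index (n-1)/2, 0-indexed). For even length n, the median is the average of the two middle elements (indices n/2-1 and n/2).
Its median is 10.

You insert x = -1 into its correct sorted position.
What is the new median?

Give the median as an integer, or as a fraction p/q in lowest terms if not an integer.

Answer: 9

Derivation:
Old list (sorted, length 9): [-9, -7, 2, 8, 10, 20, 21, 22, 26]
Old median = 10
Insert x = -1
Old length odd (9). Middle was index 4 = 10.
New length even (10). New median = avg of two middle elements.
x = -1: 2 elements are < x, 7 elements are > x.
New sorted list: [-9, -7, -1, 2, 8, 10, 20, 21, 22, 26]
New median = 9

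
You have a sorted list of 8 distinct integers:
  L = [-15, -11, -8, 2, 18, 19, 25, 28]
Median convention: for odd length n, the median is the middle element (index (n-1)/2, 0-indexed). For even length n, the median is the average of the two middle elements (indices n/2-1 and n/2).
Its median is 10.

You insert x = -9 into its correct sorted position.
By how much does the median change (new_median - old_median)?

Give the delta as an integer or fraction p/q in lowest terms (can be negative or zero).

Answer: -8

Derivation:
Old median = 10
After inserting x = -9: new sorted = [-15, -11, -9, -8, 2, 18, 19, 25, 28]
New median = 2
Delta = 2 - 10 = -8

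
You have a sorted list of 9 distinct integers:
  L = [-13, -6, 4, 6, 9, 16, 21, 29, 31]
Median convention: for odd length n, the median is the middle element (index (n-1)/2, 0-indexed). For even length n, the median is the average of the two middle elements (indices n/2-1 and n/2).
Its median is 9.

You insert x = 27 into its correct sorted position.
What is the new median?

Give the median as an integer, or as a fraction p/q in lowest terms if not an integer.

Answer: 25/2

Derivation:
Old list (sorted, length 9): [-13, -6, 4, 6, 9, 16, 21, 29, 31]
Old median = 9
Insert x = 27
Old length odd (9). Middle was index 4 = 9.
New length even (10). New median = avg of two middle elements.
x = 27: 7 elements are < x, 2 elements are > x.
New sorted list: [-13, -6, 4, 6, 9, 16, 21, 27, 29, 31]
New median = 25/2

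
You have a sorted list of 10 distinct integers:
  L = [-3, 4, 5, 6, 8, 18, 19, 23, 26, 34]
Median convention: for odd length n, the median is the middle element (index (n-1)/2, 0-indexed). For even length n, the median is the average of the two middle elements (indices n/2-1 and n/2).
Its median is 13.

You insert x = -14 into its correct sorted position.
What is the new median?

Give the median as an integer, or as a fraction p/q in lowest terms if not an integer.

Old list (sorted, length 10): [-3, 4, 5, 6, 8, 18, 19, 23, 26, 34]
Old median = 13
Insert x = -14
Old length even (10). Middle pair: indices 4,5 = 8,18.
New length odd (11). New median = single middle element.
x = -14: 0 elements are < x, 10 elements are > x.
New sorted list: [-14, -3, 4, 5, 6, 8, 18, 19, 23, 26, 34]
New median = 8

Answer: 8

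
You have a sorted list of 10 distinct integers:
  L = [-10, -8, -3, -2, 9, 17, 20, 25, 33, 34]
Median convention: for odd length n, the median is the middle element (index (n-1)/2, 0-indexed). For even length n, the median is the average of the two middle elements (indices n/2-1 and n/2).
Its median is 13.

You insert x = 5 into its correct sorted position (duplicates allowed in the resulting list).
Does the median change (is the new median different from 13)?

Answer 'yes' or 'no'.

Answer: yes

Derivation:
Old median = 13
Insert x = 5
New median = 9
Changed? yes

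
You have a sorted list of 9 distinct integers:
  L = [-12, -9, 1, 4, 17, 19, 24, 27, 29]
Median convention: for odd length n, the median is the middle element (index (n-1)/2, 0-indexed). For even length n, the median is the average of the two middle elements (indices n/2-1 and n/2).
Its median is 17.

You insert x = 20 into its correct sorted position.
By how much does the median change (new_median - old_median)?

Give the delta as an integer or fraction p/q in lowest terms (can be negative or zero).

Old median = 17
After inserting x = 20: new sorted = [-12, -9, 1, 4, 17, 19, 20, 24, 27, 29]
New median = 18
Delta = 18 - 17 = 1

Answer: 1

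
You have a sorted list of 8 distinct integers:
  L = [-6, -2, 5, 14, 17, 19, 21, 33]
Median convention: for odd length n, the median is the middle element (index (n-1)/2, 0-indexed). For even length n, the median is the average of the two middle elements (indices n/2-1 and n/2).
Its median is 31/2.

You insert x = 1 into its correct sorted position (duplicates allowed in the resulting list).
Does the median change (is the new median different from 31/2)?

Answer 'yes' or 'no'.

Answer: yes

Derivation:
Old median = 31/2
Insert x = 1
New median = 14
Changed? yes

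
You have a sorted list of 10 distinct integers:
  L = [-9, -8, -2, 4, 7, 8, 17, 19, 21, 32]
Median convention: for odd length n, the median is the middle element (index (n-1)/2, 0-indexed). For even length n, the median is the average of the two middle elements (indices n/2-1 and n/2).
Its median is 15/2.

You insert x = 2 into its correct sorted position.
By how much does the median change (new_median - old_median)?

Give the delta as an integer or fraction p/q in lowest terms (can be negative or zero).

Answer: -1/2

Derivation:
Old median = 15/2
After inserting x = 2: new sorted = [-9, -8, -2, 2, 4, 7, 8, 17, 19, 21, 32]
New median = 7
Delta = 7 - 15/2 = -1/2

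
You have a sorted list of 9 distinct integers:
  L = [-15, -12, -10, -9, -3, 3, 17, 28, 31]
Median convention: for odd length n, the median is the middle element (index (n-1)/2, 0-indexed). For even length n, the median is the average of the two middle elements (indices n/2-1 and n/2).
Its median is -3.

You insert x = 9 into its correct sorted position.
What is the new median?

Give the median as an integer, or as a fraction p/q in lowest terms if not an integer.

Old list (sorted, length 9): [-15, -12, -10, -9, -3, 3, 17, 28, 31]
Old median = -3
Insert x = 9
Old length odd (9). Middle was index 4 = -3.
New length even (10). New median = avg of two middle elements.
x = 9: 6 elements are < x, 3 elements are > x.
New sorted list: [-15, -12, -10, -9, -3, 3, 9, 17, 28, 31]
New median = 0

Answer: 0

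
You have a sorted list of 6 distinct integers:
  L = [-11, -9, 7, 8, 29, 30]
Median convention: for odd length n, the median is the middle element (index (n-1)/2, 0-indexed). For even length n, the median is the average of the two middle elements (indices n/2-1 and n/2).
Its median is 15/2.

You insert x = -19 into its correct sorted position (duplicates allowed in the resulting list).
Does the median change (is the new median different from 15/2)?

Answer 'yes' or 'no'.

Old median = 15/2
Insert x = -19
New median = 7
Changed? yes

Answer: yes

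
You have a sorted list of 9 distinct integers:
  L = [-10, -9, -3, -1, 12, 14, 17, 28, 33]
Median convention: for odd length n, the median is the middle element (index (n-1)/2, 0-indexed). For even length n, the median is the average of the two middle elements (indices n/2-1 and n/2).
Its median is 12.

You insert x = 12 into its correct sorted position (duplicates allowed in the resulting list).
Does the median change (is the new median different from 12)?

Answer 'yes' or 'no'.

Answer: no

Derivation:
Old median = 12
Insert x = 12
New median = 12
Changed? no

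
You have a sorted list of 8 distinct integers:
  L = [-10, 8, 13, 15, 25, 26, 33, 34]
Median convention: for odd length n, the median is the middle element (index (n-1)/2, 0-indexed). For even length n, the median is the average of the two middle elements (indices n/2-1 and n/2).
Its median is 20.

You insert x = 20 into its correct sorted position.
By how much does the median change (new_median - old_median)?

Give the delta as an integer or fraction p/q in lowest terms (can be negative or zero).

Old median = 20
After inserting x = 20: new sorted = [-10, 8, 13, 15, 20, 25, 26, 33, 34]
New median = 20
Delta = 20 - 20 = 0

Answer: 0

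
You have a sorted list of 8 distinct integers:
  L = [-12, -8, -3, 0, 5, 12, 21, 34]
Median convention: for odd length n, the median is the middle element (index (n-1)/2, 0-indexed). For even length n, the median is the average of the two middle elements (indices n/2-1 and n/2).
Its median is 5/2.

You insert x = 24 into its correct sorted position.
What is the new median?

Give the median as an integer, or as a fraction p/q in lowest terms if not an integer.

Answer: 5

Derivation:
Old list (sorted, length 8): [-12, -8, -3, 0, 5, 12, 21, 34]
Old median = 5/2
Insert x = 24
Old length even (8). Middle pair: indices 3,4 = 0,5.
New length odd (9). New median = single middle element.
x = 24: 7 elements are < x, 1 elements are > x.
New sorted list: [-12, -8, -3, 0, 5, 12, 21, 24, 34]
New median = 5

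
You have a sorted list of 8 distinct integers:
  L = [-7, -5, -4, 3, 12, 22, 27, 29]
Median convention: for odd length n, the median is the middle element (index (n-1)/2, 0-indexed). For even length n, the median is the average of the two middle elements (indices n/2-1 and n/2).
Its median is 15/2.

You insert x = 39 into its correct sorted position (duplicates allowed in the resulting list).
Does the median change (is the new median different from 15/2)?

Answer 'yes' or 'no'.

Answer: yes

Derivation:
Old median = 15/2
Insert x = 39
New median = 12
Changed? yes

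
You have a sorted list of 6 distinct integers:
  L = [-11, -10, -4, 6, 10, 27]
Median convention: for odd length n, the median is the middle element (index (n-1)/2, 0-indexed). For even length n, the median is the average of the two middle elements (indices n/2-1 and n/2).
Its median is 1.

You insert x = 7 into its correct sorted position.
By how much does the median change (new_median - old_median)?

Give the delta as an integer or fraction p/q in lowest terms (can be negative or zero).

Old median = 1
After inserting x = 7: new sorted = [-11, -10, -4, 6, 7, 10, 27]
New median = 6
Delta = 6 - 1 = 5

Answer: 5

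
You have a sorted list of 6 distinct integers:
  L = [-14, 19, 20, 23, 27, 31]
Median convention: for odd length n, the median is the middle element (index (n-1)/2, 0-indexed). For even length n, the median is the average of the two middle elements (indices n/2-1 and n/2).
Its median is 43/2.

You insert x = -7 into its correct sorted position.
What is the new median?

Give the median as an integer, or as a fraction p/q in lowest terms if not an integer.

Old list (sorted, length 6): [-14, 19, 20, 23, 27, 31]
Old median = 43/2
Insert x = -7
Old length even (6). Middle pair: indices 2,3 = 20,23.
New length odd (7). New median = single middle element.
x = -7: 1 elements are < x, 5 elements are > x.
New sorted list: [-14, -7, 19, 20, 23, 27, 31]
New median = 20

Answer: 20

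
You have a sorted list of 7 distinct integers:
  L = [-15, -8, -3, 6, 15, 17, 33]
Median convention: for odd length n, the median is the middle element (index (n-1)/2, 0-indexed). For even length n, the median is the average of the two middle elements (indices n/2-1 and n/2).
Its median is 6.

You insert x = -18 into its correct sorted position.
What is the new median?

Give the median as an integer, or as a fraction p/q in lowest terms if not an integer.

Old list (sorted, length 7): [-15, -8, -3, 6, 15, 17, 33]
Old median = 6
Insert x = -18
Old length odd (7). Middle was index 3 = 6.
New length even (8). New median = avg of two middle elements.
x = -18: 0 elements are < x, 7 elements are > x.
New sorted list: [-18, -15, -8, -3, 6, 15, 17, 33]
New median = 3/2

Answer: 3/2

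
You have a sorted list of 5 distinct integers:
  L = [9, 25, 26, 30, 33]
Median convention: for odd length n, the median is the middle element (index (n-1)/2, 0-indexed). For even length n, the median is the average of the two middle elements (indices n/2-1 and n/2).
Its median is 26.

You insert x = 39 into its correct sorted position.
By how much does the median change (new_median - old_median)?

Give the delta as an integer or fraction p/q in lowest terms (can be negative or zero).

Answer: 2

Derivation:
Old median = 26
After inserting x = 39: new sorted = [9, 25, 26, 30, 33, 39]
New median = 28
Delta = 28 - 26 = 2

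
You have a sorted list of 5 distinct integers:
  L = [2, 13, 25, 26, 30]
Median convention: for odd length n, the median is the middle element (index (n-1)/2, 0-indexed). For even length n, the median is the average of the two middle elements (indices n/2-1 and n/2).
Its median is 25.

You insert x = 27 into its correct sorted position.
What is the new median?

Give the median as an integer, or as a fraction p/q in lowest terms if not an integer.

Old list (sorted, length 5): [2, 13, 25, 26, 30]
Old median = 25
Insert x = 27
Old length odd (5). Middle was index 2 = 25.
New length even (6). New median = avg of two middle elements.
x = 27: 4 elements are < x, 1 elements are > x.
New sorted list: [2, 13, 25, 26, 27, 30]
New median = 51/2

Answer: 51/2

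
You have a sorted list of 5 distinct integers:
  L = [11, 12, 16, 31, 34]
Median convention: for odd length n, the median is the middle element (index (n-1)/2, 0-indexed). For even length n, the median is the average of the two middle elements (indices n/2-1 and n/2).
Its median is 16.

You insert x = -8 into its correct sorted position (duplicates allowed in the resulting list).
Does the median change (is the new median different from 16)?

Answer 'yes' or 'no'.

Answer: yes

Derivation:
Old median = 16
Insert x = -8
New median = 14
Changed? yes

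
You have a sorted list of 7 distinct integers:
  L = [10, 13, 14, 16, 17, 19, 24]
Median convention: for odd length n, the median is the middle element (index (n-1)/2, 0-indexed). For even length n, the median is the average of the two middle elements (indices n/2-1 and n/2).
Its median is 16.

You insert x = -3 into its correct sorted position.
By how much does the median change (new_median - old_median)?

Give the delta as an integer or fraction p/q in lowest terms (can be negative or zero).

Answer: -1

Derivation:
Old median = 16
After inserting x = -3: new sorted = [-3, 10, 13, 14, 16, 17, 19, 24]
New median = 15
Delta = 15 - 16 = -1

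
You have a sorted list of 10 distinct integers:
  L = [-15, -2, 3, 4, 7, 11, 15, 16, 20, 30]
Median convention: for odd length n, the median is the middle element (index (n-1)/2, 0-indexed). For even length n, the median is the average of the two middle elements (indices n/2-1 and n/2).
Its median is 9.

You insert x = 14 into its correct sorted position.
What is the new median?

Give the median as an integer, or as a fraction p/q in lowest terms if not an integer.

Old list (sorted, length 10): [-15, -2, 3, 4, 7, 11, 15, 16, 20, 30]
Old median = 9
Insert x = 14
Old length even (10). Middle pair: indices 4,5 = 7,11.
New length odd (11). New median = single middle element.
x = 14: 6 elements are < x, 4 elements are > x.
New sorted list: [-15, -2, 3, 4, 7, 11, 14, 15, 16, 20, 30]
New median = 11

Answer: 11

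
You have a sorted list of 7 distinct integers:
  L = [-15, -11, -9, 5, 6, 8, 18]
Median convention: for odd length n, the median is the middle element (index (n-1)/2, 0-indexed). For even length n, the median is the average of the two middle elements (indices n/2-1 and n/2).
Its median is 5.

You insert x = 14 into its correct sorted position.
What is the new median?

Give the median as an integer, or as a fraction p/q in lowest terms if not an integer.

Answer: 11/2

Derivation:
Old list (sorted, length 7): [-15, -11, -9, 5, 6, 8, 18]
Old median = 5
Insert x = 14
Old length odd (7). Middle was index 3 = 5.
New length even (8). New median = avg of two middle elements.
x = 14: 6 elements are < x, 1 elements are > x.
New sorted list: [-15, -11, -9, 5, 6, 8, 14, 18]
New median = 11/2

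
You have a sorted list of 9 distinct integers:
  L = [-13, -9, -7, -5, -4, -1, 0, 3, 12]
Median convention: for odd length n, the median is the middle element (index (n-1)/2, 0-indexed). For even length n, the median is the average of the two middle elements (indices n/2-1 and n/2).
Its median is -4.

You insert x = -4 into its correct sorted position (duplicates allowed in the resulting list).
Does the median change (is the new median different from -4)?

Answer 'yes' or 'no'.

Answer: no

Derivation:
Old median = -4
Insert x = -4
New median = -4
Changed? no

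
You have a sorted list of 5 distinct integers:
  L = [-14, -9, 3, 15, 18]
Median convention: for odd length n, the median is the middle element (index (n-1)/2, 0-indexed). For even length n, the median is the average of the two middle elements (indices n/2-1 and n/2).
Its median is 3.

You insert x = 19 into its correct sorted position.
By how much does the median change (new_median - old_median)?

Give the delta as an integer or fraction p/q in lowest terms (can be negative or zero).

Old median = 3
After inserting x = 19: new sorted = [-14, -9, 3, 15, 18, 19]
New median = 9
Delta = 9 - 3 = 6

Answer: 6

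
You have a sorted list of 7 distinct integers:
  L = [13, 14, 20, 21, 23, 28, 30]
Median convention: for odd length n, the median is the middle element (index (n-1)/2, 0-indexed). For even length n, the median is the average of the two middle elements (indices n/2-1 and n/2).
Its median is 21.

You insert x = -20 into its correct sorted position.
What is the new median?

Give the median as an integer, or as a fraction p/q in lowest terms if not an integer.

Answer: 41/2

Derivation:
Old list (sorted, length 7): [13, 14, 20, 21, 23, 28, 30]
Old median = 21
Insert x = -20
Old length odd (7). Middle was index 3 = 21.
New length even (8). New median = avg of two middle elements.
x = -20: 0 elements are < x, 7 elements are > x.
New sorted list: [-20, 13, 14, 20, 21, 23, 28, 30]
New median = 41/2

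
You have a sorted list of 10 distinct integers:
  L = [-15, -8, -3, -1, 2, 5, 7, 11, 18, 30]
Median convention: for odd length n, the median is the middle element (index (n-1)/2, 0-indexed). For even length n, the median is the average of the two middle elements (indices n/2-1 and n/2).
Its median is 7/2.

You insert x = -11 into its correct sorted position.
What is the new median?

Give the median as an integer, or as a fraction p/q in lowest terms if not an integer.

Answer: 2

Derivation:
Old list (sorted, length 10): [-15, -8, -3, -1, 2, 5, 7, 11, 18, 30]
Old median = 7/2
Insert x = -11
Old length even (10). Middle pair: indices 4,5 = 2,5.
New length odd (11). New median = single middle element.
x = -11: 1 elements are < x, 9 elements are > x.
New sorted list: [-15, -11, -8, -3, -1, 2, 5, 7, 11, 18, 30]
New median = 2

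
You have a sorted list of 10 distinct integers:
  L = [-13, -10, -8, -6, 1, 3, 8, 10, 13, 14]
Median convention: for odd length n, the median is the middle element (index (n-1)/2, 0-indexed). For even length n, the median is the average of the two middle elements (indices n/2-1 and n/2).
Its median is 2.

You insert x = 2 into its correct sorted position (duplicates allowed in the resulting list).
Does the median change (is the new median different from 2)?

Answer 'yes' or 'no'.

Old median = 2
Insert x = 2
New median = 2
Changed? no

Answer: no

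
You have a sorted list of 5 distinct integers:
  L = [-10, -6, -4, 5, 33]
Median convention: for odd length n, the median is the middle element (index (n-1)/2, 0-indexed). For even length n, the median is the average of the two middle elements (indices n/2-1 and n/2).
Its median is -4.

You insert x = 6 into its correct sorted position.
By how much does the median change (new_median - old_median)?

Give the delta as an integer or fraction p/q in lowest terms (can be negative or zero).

Old median = -4
After inserting x = 6: new sorted = [-10, -6, -4, 5, 6, 33]
New median = 1/2
Delta = 1/2 - -4 = 9/2

Answer: 9/2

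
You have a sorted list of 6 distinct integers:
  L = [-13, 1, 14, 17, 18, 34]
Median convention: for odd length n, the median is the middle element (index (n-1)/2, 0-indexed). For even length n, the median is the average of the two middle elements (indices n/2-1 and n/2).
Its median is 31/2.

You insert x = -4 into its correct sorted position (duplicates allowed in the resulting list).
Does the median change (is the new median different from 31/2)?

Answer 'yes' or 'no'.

Old median = 31/2
Insert x = -4
New median = 14
Changed? yes

Answer: yes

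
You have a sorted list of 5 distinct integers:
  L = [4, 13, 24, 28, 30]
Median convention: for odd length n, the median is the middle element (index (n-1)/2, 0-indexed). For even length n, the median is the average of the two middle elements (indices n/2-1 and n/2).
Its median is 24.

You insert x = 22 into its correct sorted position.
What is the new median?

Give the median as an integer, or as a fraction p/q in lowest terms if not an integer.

Answer: 23

Derivation:
Old list (sorted, length 5): [4, 13, 24, 28, 30]
Old median = 24
Insert x = 22
Old length odd (5). Middle was index 2 = 24.
New length even (6). New median = avg of two middle elements.
x = 22: 2 elements are < x, 3 elements are > x.
New sorted list: [4, 13, 22, 24, 28, 30]
New median = 23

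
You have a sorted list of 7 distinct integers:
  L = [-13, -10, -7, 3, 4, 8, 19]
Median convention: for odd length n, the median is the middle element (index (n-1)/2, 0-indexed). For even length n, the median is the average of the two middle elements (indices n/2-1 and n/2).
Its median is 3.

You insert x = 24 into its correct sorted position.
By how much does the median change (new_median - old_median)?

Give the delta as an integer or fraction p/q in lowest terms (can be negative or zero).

Answer: 1/2

Derivation:
Old median = 3
After inserting x = 24: new sorted = [-13, -10, -7, 3, 4, 8, 19, 24]
New median = 7/2
Delta = 7/2 - 3 = 1/2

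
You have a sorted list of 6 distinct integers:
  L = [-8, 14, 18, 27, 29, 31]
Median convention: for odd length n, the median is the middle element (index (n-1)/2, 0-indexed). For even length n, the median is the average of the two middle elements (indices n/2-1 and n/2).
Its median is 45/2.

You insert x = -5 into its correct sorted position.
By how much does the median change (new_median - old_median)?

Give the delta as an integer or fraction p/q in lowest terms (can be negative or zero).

Old median = 45/2
After inserting x = -5: new sorted = [-8, -5, 14, 18, 27, 29, 31]
New median = 18
Delta = 18 - 45/2 = -9/2

Answer: -9/2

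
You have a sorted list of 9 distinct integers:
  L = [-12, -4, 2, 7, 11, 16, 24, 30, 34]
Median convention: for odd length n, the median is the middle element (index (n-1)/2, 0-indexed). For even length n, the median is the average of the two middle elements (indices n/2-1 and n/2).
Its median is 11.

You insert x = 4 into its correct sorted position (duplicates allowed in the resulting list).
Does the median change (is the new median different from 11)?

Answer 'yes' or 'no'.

Answer: yes

Derivation:
Old median = 11
Insert x = 4
New median = 9
Changed? yes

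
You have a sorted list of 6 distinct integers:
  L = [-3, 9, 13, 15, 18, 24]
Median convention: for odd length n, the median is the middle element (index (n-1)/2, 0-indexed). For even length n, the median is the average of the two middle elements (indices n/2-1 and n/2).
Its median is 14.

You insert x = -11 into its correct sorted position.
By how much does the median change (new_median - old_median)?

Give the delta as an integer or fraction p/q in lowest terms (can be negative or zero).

Old median = 14
After inserting x = -11: new sorted = [-11, -3, 9, 13, 15, 18, 24]
New median = 13
Delta = 13 - 14 = -1

Answer: -1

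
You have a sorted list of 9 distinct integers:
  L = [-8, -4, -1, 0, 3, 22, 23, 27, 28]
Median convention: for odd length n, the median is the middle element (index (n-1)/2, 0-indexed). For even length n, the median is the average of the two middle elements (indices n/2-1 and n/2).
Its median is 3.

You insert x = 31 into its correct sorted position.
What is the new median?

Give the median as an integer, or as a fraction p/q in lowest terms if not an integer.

Old list (sorted, length 9): [-8, -4, -1, 0, 3, 22, 23, 27, 28]
Old median = 3
Insert x = 31
Old length odd (9). Middle was index 4 = 3.
New length even (10). New median = avg of two middle elements.
x = 31: 9 elements are < x, 0 elements are > x.
New sorted list: [-8, -4, -1, 0, 3, 22, 23, 27, 28, 31]
New median = 25/2

Answer: 25/2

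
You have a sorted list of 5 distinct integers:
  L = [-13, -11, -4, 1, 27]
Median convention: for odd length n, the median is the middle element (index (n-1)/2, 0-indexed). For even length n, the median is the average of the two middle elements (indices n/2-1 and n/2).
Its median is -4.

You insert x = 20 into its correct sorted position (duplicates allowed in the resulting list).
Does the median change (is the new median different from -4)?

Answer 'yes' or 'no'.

Old median = -4
Insert x = 20
New median = -3/2
Changed? yes

Answer: yes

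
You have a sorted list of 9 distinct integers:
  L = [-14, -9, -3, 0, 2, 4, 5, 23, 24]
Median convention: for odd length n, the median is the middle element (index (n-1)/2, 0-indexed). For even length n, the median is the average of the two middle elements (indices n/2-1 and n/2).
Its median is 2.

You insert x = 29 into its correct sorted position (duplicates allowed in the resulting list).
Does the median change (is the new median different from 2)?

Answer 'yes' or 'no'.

Old median = 2
Insert x = 29
New median = 3
Changed? yes

Answer: yes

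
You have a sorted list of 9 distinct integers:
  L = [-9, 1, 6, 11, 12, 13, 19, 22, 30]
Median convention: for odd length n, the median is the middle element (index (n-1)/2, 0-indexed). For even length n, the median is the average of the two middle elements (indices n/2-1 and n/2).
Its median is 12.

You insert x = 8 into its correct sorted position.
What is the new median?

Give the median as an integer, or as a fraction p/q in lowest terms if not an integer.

Old list (sorted, length 9): [-9, 1, 6, 11, 12, 13, 19, 22, 30]
Old median = 12
Insert x = 8
Old length odd (9). Middle was index 4 = 12.
New length even (10). New median = avg of two middle elements.
x = 8: 3 elements are < x, 6 elements are > x.
New sorted list: [-9, 1, 6, 8, 11, 12, 13, 19, 22, 30]
New median = 23/2

Answer: 23/2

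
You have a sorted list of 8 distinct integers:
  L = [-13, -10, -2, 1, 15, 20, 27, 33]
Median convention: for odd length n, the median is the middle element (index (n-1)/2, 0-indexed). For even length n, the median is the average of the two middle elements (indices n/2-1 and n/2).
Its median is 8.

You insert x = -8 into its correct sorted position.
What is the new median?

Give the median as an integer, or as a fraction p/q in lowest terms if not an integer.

Answer: 1

Derivation:
Old list (sorted, length 8): [-13, -10, -2, 1, 15, 20, 27, 33]
Old median = 8
Insert x = -8
Old length even (8). Middle pair: indices 3,4 = 1,15.
New length odd (9). New median = single middle element.
x = -8: 2 elements are < x, 6 elements are > x.
New sorted list: [-13, -10, -8, -2, 1, 15, 20, 27, 33]
New median = 1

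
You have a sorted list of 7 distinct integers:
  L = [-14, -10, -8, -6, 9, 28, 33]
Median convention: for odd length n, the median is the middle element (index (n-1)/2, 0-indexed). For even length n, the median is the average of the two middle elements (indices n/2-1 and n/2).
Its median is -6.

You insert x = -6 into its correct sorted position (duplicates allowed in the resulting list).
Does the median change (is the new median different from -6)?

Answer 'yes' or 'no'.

Answer: no

Derivation:
Old median = -6
Insert x = -6
New median = -6
Changed? no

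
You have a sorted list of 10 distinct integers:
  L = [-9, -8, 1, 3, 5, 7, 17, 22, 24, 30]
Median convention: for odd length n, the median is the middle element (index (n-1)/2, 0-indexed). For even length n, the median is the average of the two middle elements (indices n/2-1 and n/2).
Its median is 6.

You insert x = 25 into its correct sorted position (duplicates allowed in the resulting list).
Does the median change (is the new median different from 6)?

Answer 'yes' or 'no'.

Answer: yes

Derivation:
Old median = 6
Insert x = 25
New median = 7
Changed? yes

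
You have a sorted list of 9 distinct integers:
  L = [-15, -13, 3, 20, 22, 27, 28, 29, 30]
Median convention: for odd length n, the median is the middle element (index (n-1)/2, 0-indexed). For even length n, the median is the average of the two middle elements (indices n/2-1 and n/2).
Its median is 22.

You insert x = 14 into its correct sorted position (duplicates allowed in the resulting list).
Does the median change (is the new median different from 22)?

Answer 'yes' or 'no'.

Old median = 22
Insert x = 14
New median = 21
Changed? yes

Answer: yes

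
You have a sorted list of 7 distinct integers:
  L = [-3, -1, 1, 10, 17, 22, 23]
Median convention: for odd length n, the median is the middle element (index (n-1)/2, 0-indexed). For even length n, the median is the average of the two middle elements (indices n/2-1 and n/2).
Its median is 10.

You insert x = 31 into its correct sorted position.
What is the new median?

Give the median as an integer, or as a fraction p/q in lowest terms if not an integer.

Old list (sorted, length 7): [-3, -1, 1, 10, 17, 22, 23]
Old median = 10
Insert x = 31
Old length odd (7). Middle was index 3 = 10.
New length even (8). New median = avg of two middle elements.
x = 31: 7 elements are < x, 0 elements are > x.
New sorted list: [-3, -1, 1, 10, 17, 22, 23, 31]
New median = 27/2

Answer: 27/2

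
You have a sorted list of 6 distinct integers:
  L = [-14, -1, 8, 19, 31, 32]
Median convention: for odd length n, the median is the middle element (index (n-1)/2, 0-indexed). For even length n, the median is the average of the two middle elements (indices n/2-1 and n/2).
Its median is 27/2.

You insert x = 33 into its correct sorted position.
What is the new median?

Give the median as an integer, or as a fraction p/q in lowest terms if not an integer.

Answer: 19

Derivation:
Old list (sorted, length 6): [-14, -1, 8, 19, 31, 32]
Old median = 27/2
Insert x = 33
Old length even (6). Middle pair: indices 2,3 = 8,19.
New length odd (7). New median = single middle element.
x = 33: 6 elements are < x, 0 elements are > x.
New sorted list: [-14, -1, 8, 19, 31, 32, 33]
New median = 19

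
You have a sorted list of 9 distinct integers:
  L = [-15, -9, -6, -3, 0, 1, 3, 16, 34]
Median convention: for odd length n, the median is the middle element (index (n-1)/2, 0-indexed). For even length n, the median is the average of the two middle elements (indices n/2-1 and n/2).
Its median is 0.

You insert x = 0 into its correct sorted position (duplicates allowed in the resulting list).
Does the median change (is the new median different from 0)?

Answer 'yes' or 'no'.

Answer: no

Derivation:
Old median = 0
Insert x = 0
New median = 0
Changed? no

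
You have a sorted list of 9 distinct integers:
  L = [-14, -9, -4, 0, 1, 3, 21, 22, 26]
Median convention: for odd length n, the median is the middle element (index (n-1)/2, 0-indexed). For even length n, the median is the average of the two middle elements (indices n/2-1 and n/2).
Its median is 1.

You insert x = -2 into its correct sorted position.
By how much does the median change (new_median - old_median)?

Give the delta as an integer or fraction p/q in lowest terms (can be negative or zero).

Answer: -1/2

Derivation:
Old median = 1
After inserting x = -2: new sorted = [-14, -9, -4, -2, 0, 1, 3, 21, 22, 26]
New median = 1/2
Delta = 1/2 - 1 = -1/2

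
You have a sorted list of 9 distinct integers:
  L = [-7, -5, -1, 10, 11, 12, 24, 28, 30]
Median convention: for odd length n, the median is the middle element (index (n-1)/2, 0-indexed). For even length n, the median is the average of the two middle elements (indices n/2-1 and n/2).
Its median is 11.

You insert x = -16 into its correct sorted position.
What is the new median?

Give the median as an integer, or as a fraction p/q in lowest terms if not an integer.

Old list (sorted, length 9): [-7, -5, -1, 10, 11, 12, 24, 28, 30]
Old median = 11
Insert x = -16
Old length odd (9). Middle was index 4 = 11.
New length even (10). New median = avg of two middle elements.
x = -16: 0 elements are < x, 9 elements are > x.
New sorted list: [-16, -7, -5, -1, 10, 11, 12, 24, 28, 30]
New median = 21/2

Answer: 21/2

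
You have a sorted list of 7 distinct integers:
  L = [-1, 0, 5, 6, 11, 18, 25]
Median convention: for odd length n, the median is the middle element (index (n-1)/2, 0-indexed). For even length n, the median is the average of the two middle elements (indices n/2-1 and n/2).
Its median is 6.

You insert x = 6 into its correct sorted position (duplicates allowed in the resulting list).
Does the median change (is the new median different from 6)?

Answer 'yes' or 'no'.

Old median = 6
Insert x = 6
New median = 6
Changed? no

Answer: no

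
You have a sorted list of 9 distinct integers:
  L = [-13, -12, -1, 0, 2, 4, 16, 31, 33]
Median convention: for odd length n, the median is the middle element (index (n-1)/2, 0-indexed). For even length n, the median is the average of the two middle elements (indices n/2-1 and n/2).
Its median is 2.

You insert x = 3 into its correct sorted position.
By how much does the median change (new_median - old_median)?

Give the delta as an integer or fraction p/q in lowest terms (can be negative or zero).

Old median = 2
After inserting x = 3: new sorted = [-13, -12, -1, 0, 2, 3, 4, 16, 31, 33]
New median = 5/2
Delta = 5/2 - 2 = 1/2

Answer: 1/2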